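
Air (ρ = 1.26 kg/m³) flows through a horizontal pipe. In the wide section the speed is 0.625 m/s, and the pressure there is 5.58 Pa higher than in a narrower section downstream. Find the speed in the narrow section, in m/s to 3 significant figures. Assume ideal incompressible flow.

Horizontal Bernoulli: P₁ + ½ρv₁² = P₂ + ½ρv₂², so v₂² = v₁² + 2(P₁ − P₂)/ρ.
v₂ = √(0.625² + 2·5.58/1.26) = √(0.391 + 8.86) = 3.04 m/s.

v₂ = 3.04 m/s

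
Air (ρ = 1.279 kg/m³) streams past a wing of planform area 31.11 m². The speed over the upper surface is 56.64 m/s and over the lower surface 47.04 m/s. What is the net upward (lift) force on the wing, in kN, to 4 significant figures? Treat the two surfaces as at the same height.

The faster flow above has the lower pressure; Bernoulli (same height) gives ΔP = ½ρ(v_up² − v_low²).
ΔP = ½·1.279·(56.64² − 47.04²) = 636.5 Pa.
Lift = ΔP · A = 636.5 × 31.11 = 19800 N.

F ≈ 19.80 kN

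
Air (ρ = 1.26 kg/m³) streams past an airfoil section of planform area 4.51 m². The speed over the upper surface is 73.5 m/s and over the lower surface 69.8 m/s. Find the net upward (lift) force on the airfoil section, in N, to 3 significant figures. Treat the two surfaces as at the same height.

F ≈ 1510 N

With equal heights on the two surfaces, Bernoulli gives P_lower − P_upper = ½ρ(v_upper² − v_lower²).
ΔP = ½·1.26·(73.5² − 69.8²) = 334 Pa.
Lift = ΔP · A = 334 × 4.51 = 1510 N.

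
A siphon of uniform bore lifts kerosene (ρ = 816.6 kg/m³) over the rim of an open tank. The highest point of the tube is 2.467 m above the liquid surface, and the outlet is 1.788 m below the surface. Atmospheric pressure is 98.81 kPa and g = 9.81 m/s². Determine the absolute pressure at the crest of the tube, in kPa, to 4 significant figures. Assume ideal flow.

The outlet speed comes from Torricelli: v = √(2g·1.788) = 5.923 m/s.
With constant cross-section the crest speed equals v; applying Bernoulli from the surface up to the crest, P_top = P_atm − ½ρv² − ρg·h_top.
P_top = 98810 − ½·816.6·5.923² − 816.6·9.81·2.467 = 64720 Pa.

64.72 kPa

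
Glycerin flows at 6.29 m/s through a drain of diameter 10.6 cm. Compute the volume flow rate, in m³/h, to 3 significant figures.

Q ≈ 200 m³/h

Q = A·v = 0.00882 m² × 6.29 m/s = 0.0555 m³/s.
Converting: 0.0555 m³/s × 3600 = 200 m³/h.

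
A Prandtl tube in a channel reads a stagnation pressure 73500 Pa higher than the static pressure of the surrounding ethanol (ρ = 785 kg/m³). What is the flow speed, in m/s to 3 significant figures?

v ≈ 13.7 m/s

Bernoulli between the free stream and the stagnation point: ½ρv² = P_stag − P_static.
v = √(2ΔP/ρ) = √(2·73500/785) = 13.7 m/s.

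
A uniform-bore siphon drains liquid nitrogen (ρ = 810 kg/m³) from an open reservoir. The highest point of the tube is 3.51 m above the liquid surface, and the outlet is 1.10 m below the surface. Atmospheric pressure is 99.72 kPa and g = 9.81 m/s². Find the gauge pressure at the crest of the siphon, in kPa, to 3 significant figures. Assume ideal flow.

P_gauge ≈ -36.6 kPa

From the surface to the outlet (both open to atmosphere, surface at rest): v = √(2g·h_out) = √(2·9.81·1.10) = 4.65 m/s.
The bore is uniform, so the speed at the crest is the same v. Bernoulli surface→crest: P_atm = P_top + ½ρv² + ρg·h_top.
P_top = 99720 − ½·810·4.65² − 810·9.81·3.51 = 63100 Pa. So P_gauge = P_top − P_atm = -36600 Pa.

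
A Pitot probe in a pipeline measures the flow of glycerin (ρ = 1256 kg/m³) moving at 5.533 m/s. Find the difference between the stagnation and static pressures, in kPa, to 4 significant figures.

At the stagnation point the flow is brought to rest, so Bernoulli gives P_stag − P_static = ½ρv².
ΔP = ½·1256·5.533² = 19230 Pa.

ΔP ≈ 19.23 kPa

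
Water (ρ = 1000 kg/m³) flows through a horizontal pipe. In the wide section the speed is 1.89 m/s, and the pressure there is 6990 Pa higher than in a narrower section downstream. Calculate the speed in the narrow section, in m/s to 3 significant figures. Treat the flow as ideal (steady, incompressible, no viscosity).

Horizontal Bernoulli: P₁ + ½ρv₁² = P₂ + ½ρv₂², so v₂² = v₁² + 2(P₁ − P₂)/ρ.
v₂ = √(1.89² + 2·6990/1000) = √(3.57 + 14.0) = 4.19 m/s.

4.19 m/s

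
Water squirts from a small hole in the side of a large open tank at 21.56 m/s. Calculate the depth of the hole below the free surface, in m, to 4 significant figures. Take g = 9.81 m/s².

h = 23.69 m

Inverting v = √(2gh) gives h = v² / 2g.
h = 21.56²/(2·9.81) = 464.8/19.62 = 23.69 m.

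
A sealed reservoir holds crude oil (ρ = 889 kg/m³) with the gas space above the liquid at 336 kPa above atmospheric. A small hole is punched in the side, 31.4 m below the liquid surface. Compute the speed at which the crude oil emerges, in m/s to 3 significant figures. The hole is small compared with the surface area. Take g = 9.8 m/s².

Take point 1 at the surface (v₁ ≈ 0) and point 2 at the hole (at atmospheric pressure). Bernoulli: P₁ + ρg h = P_atm + ½ρv₂².
With P₁ − P_atm = 336000 Pa, v₂ = √(2gh + 2ΔP/ρ) = √(2·9.8·31.4 + 2·336000/889) = 37.0 m/s.

v = 37.0 m/s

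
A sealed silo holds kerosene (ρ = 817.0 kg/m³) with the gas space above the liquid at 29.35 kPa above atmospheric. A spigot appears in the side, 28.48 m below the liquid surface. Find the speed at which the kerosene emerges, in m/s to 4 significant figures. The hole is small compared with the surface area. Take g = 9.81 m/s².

Take point 1 at the surface (v₁ ≈ 0) and point 2 at the hole (at atmospheric pressure). Bernoulli: P₁ + ρg h = P_atm + ½ρv₂².
With P₁ − P_atm = 29350 Pa, v₂ = √(2gh + 2ΔP/ρ) = √(2·9.81·28.48 + 2·29350/817.0) = 25.11 m/s.

v ≈ 25.11 m/s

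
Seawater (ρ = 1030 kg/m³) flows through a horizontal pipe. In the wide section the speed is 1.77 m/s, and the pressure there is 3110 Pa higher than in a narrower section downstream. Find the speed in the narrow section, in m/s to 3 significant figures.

With h₁ = h₂, rearranging Bernoulli gives v₂ = √(v₁² + 2ΔP/ρ).
v₂ = √(1.77² + 2·3110/1030) = √(3.13 + 6.04) = 3.03 m/s.

v₂ ≈ 3.03 m/s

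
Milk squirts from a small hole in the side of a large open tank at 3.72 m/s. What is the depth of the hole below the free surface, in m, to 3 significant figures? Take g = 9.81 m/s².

Inverting v = √(2gh) gives h = v² / 2g.
h = 3.72²/(2·9.81) = 13.8/19.62 = 0.705 m.

h ≈ 0.705 m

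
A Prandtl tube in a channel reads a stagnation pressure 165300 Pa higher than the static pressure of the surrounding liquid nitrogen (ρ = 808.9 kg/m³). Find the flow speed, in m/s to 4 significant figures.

v = 20.22 m/s

Bernoulli between the free stream and the stagnation point: ½ρv² = P_stag − P_static.
v = √(2ΔP/ρ) = √(2·165300/808.9) = 20.22 m/s.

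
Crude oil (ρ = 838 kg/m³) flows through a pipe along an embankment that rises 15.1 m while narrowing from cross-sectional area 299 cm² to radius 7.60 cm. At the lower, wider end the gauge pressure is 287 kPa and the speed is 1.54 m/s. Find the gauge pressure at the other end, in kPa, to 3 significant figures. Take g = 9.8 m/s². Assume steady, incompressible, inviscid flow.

161 kPa

By continuity, v₂ = v₁·A₁/A₂ = 1.54·(299/181) = 2.54 m/s.
Energy conservation along the streamline gives P₂ = P₁ − ½ρ(v₂² − v₁²) − ρg(h₂ − h₁).
P₂ = 287000 + ½·838·(1.54² − 2.54²) − 838·9.8·(+15.1) = 287000 + (-1700) − (124000) = 161000 Pa.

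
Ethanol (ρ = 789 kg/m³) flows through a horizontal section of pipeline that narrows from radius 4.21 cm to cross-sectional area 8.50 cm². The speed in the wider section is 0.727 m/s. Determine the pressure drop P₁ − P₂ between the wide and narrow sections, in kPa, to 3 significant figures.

ΔP = 8.74 kPa

Continuity gives A₁v₁ = A₂v₂, so v₂ = (55.7 cm²)/(8.50 cm²) × 0.727 m/s = 4.76 m/s.
The pipe is horizontal, so Bernoulli reduces to P₁ + ½ρv₁² = P₂ + ½ρv₂².
P₁ − P₂ = ½·789·(4.76² − 0.727²) = ½·789·22.2 = 8740 Pa.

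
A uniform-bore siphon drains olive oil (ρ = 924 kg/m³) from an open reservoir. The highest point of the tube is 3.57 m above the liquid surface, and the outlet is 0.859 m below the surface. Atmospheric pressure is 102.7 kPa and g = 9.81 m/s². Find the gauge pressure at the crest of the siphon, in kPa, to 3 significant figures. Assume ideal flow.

P_gauge ≈ -40.1 kPa

The outlet speed comes from Torricelli: v = √(2g·0.859) = 4.11 m/s.
Continuity keeps v the same throughout the tube; from surface to crest, P_atm + 0 = P_top + ½ρv² + ρg·h_top.
P_top = 102700 − ½·924·4.11² − 924·9.81·3.57 = 62600 Pa. So P_gauge = P_top − P_atm = -40100 Pa.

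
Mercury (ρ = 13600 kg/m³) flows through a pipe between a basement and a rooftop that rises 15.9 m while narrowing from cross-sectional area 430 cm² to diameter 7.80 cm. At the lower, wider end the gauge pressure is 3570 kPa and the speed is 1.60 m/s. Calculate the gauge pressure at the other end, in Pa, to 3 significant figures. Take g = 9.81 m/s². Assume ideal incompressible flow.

Continuity gives A₁v₁ = A₂v₂, so v₂ = (430 cm²)/(47.8 cm²) × 1.60 m/s = 14.4 m/s.
Bernoulli: P₁ + ½ρv₁² + ρg h₁ = P₂ + ½ρv₂² + ρg h₂, so P₂ = P₁ + ½ρ(v₁² − v₂²) − ρg(h₂ − h₁).
P₂ = 3570000 + ½·13600·(1.60² − 14.4²) − 13600·9.81·(+15.9) = 3570000 + (-1390000) − (2120000) = 56400 Pa.

56400 Pa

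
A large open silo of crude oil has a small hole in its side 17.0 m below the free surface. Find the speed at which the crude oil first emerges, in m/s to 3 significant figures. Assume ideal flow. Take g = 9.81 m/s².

v ≈ 18.3 m/s

Torricelli's result v = √(2gh) gives v = √(2·9.81·17.0) = 18.3 m/s.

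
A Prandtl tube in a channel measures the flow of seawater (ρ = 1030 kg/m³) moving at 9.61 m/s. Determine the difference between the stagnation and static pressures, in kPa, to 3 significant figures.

ΔP = 47.6 kPa

The dynamic pressure equals the rise in static pressure at the stagnation point: ΔP = ½ρv².
ΔP = ½·1030·9.61² = 47600 Pa.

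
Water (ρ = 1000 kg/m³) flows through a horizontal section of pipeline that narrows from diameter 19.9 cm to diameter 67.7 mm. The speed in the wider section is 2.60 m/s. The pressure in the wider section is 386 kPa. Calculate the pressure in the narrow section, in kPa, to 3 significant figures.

P₂ ≈ 137 kPa

Mass conservation (A₁v₁ = A₂v₂) gives v₂ = 2.60 × 311/36.0 = 22.5 m/s.
Along the horizontal streamline, P + ½ρv² is constant.
P₂ = P₁ − ½ρ(v₂² − v₁²) = 386000 − ½·1000·(22.5² − 2.60²) = 386000 − 249000 = 137000 Pa.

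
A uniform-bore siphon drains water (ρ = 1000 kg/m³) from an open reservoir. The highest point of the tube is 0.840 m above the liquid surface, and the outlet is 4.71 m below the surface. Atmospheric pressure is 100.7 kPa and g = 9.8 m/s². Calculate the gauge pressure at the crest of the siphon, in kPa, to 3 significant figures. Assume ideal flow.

P_gauge ≈ -54.4 kPa

From the surface to the outlet (both open to atmosphere, surface at rest): v = √(2g·h_out) = √(2·9.8·4.71) = 9.61 m/s.
The bore is uniform, so the speed at the crest is the same v. Bernoulli surface→crest: P_atm = P_top + ½ρv² + ρg·h_top.
P_top = 100700 − ½·1000·9.61² − 1000·9.8·0.840 = 46300 Pa. So P_gauge = P_top − P_atm = -54400 Pa.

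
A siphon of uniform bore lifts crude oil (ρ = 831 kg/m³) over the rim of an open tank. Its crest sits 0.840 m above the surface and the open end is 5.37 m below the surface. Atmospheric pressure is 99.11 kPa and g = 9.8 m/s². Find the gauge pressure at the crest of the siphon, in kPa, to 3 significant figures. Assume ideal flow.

From the surface to the outlet (both open to atmosphere, surface at rest): v = √(2g·h_out) = √(2·9.8·5.37) = 10.3 m/s.
The bore is uniform, so the speed at the crest is the same v. Bernoulli surface→crest: P_atm = P_top + ½ρv² + ρg·h_top.
P_top = 99110 − ½·831·10.3² − 831·9.8·0.840 = 48500 Pa. So P_gauge = P_top − P_atm = -50600 Pa.

P_gauge ≈ -50.6 kPa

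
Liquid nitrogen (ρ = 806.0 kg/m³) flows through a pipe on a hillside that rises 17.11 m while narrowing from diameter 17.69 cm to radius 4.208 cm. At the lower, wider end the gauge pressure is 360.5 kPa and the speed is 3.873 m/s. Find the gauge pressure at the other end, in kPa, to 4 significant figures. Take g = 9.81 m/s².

Mass conservation (A₁v₁ = A₂v₂) gives v₂ = 3.873 × 245.8/55.63 = 17.11 m/s.
Energy conservation along the streamline gives P₂ = P₁ − ½ρ(v₂² − v₁²) − ρg(h₂ − h₁).
P₂ = 360500 + ½·806.0·(3.873² − 17.11²) − 806.0·9.81·(+17.11) = 360500 + (-112000) − (135300) = 113300 Pa.

113.3 kPa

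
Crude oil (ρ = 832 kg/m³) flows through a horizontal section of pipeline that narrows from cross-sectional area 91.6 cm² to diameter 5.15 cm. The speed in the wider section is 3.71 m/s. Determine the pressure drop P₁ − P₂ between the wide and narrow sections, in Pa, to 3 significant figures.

Mass conservation (A₁v₁ = A₂v₂) gives v₂ = 3.71 × 91.6/20.8 = 16.3 m/s.
Bernoulli (h₁ = h₂): P₁ − P₂ = ½ρ(v₂² − v₁²).
P₁ − P₂ = ½·832·(16.3² − 3.71²) = ½·832·252 = 105000 Pa.

ΔP ≈ 105000 Pa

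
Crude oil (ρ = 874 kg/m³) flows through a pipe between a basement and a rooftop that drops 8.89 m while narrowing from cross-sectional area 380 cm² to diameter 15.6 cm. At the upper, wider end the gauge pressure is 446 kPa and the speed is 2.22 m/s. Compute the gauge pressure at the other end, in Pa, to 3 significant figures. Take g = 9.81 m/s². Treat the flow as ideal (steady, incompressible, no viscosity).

The volume flow rate is constant, so v₂ = (A₁/A₂)v₁ = (380/191)·2.22 = 4.41 m/s.
Applying Bernoulli between the two ends and solving for P₂: P₂ = P₁ + ½ρ(v₁² − v₂²) − ρgΔh.
P₂ = 446000 + ½·874·(2.22² − 4.41²) − 874·9.81·(−8.89) = 446000 + (-6360) − (-76200) = 516000 Pa.

P₂ ≈ 516000 Pa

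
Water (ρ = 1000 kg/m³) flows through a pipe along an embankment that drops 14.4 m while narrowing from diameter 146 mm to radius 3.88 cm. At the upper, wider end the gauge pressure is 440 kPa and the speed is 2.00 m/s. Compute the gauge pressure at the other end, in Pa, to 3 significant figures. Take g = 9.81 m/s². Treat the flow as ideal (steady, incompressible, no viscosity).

P₂ = 558000 Pa

Mass conservation (A₁v₁ = A₂v₂) gives v₂ = 2.00 × 167/47.3 = 7.08 m/s.
Bernoulli: P₁ + ½ρv₁² + ρg h₁ = P₂ + ½ρv₂² + ρg h₂, so P₂ = P₁ + ½ρ(v₁² − v₂²) − ρg(h₂ − h₁).
P₂ = 440000 + ½·1000·(2.00² − 7.08²) − 1000·9.81·(−14.4) = 440000 + (-23100) − (-141000) = 558000 Pa.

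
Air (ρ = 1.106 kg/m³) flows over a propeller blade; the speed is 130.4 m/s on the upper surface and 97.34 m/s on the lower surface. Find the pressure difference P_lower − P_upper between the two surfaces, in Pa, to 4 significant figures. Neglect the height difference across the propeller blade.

ΔP = 4164 Pa

The pressure is lower where the speed is higher: ΔP = ½ρ(v_up² − v_low²).
ΔP = ½·1.106·(130.4² − 97.34²) = 4164 Pa.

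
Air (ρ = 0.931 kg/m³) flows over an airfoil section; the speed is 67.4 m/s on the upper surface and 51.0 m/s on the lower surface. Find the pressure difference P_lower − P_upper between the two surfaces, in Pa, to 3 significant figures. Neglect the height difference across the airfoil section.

The pressure is lower where the speed is higher: ΔP = ½ρ(v_up² − v_low²).
ΔP = ½·0.931·(67.4² − 51.0²) = 904 Pa.

ΔP = 904 Pa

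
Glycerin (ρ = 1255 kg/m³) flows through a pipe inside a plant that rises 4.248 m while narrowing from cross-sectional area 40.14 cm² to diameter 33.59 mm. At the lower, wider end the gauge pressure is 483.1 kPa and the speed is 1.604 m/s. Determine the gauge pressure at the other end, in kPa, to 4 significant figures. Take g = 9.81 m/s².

Mass conservation (A₁v₁ = A₂v₂) gives v₂ = 1.604 × 40.14/8.862 = 7.266 m/s.
Applying Bernoulli between the two ends and solving for P₂: P₂ = P₁ + ½ρ(v₁² − v₂²) − ρgΔh.
P₂ = 483100 + ½·1255·(1.604² − 7.266²) − 1255·9.81·(+4.248) = 483100 + (-31510) − (52300) = 399300 Pa.

P₂ ≈ 399.3 kPa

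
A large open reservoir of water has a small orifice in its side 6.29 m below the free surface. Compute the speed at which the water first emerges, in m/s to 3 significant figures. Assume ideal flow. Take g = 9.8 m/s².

Torricelli's result v = √(2gh) gives v = √(2·9.8·6.29) = 11.1 m/s.

v ≈ 11.1 m/s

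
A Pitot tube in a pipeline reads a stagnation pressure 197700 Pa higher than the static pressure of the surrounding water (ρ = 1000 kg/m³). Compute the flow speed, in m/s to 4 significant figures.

Bernoulli between the free stream and the stagnation point: ½ρv² = P_stag − P_static.
v = √(2ΔP/ρ) = √(2·197700/1000) = 19.88 m/s.

19.88 m/s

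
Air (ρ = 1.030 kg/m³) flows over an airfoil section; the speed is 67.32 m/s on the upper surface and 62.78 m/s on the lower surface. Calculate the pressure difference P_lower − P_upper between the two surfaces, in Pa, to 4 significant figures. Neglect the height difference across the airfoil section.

With negligible Δh, P + ½ρv² is constant, so P_low − P_up = ½ρ(v_up² − v_low²).
ΔP = ½·1.030·(67.32² − 62.78²) = 304.2 Pa.

ΔP ≈ 304.2 Pa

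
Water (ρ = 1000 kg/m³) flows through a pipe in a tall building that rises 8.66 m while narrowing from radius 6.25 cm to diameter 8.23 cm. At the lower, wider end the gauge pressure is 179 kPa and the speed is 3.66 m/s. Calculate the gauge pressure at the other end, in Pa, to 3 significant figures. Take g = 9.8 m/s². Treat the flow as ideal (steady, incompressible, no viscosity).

P₂ ≈ 65200 Pa

By continuity, v₂ = v₁·A₁/A₂ = 3.66·(123/53.2) = 8.44 m/s.
Applying Bernoulli between the two ends and solving for P₂: P₂ = P₁ + ½ρ(v₁² − v₂²) − ρgΔh.
P₂ = 179000 + ½·1000·(3.66² − 8.44²) − 1000·9.8·(+8.66) = 179000 + (-28900) − (84900) = 65200 Pa.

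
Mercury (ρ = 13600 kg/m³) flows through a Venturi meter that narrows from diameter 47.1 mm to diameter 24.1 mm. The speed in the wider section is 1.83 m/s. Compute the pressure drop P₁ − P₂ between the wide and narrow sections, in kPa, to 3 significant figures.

ΔP = 309 kPa

Mass conservation (A₁v₁ = A₂v₂) gives v₂ = 1.83 × 17.4/4.56 = 6.99 m/s.
The pipe is horizontal, so Bernoulli reduces to P₁ + ½ρv₁² = P₂ + ½ρv₂².
P₁ − P₂ = ½·13600·(6.99² − 1.83²) = ½·13600·45.5 = 309000 Pa.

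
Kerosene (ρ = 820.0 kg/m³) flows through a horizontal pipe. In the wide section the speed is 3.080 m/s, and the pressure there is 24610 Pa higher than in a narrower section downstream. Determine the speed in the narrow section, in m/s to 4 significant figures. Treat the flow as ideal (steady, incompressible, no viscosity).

Horizontal Bernoulli: P₁ + ½ρv₁² = P₂ + ½ρv₂², so v₂² = v₁² + 2(P₁ − P₂)/ρ.
v₂ = √(3.080² + 2·24610/820.0) = √(9.486 + 60.02) = 8.337 m/s.

v₂ ≈ 8.337 m/s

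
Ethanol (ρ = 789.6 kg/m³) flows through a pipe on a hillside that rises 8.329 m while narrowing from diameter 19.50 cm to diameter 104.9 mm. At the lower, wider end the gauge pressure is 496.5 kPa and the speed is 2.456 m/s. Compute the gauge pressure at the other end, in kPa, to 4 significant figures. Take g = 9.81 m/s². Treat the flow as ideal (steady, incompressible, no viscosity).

P₂ = 405.9 kPa

By continuity, v₂ = v₁·A₁/A₂ = 2.456·(298.6/86.43) = 8.487 m/s.
Energy conservation along the streamline gives P₂ = P₁ − ½ρ(v₂² − v₁²) − ρg(h₂ − h₁).
P₂ = 496500 + ½·789.6·(2.456² − 8.487²) − 789.6·9.81·(+8.329) = 496500 + (-26050) − (64520) = 405900 Pa.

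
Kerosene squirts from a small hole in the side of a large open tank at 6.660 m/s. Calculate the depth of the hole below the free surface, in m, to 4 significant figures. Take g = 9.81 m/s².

Inverting v = √(2gh) gives h = v² / 2g.
h = 6.660²/(2·9.81) = 44.36/19.62 = 2.261 m.

h ≈ 2.261 m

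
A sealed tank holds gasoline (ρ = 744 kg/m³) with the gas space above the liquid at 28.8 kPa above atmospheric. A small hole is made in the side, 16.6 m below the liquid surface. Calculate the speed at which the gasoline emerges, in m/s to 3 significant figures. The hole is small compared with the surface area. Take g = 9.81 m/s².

Take point 1 at the surface (v₁ ≈ 0) and point 2 at the hole (at atmospheric pressure). Bernoulli: P₁ + ρg h = P_atm + ½ρv₂².
With P₁ − P_atm = 28800 Pa, v₂ = √(2gh + 2ΔP/ρ) = √(2·9.81·16.6 + 2·28800/744) = 20.1 m/s.

20.1 m/s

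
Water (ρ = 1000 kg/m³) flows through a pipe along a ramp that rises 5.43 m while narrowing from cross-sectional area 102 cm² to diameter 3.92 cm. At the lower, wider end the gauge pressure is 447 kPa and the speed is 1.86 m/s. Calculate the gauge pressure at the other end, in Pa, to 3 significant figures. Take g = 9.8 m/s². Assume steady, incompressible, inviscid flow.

The volume flow rate is constant, so v₂ = (A₁/A₂)v₁ = (102/12.1)·1.86 = 15.7 m/s.
Energy conservation along the streamline gives P₂ = P₁ − ½ρ(v₂² − v₁²) − ρg(h₂ − h₁).
P₂ = 447000 + ½·1000·(1.86² − 15.7²) − 1000·9.8·(+5.43) = 447000 + (-122000) − (53200) = 272000 Pa.

P₂ ≈ 272000 Pa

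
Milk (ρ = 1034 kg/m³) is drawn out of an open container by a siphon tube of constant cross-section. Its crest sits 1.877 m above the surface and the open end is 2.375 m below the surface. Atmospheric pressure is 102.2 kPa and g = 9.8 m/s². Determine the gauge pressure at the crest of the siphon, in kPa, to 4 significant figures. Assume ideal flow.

P_gauge = -43.09 kPa

Bernoulli surface→outlet gives ½v² = g·h_out, so v = √(2·9.8·2.375) = 6.823 m/s.
With constant cross-section the crest speed equals v; applying Bernoulli from the surface up to the crest, P_top = P_atm − ½ρv² − ρg·h_top.
P_top = 102200 − ½·1034·6.823² − 1034·9.8·1.877 = 59110 Pa. So P_gauge = P_top − P_atm = -43090 Pa.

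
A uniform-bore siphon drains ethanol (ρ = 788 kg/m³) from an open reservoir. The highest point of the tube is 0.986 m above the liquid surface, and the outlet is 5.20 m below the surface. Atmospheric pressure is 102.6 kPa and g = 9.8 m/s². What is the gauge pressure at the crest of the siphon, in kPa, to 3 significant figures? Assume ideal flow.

P_gauge = -47.8 kPa

From the surface to the outlet (both open to atmosphere, surface at rest): v = √(2g·h_out) = √(2·9.8·5.20) = 10.1 m/s.
Continuity keeps v the same throughout the tube; from surface to crest, P_atm + 0 = P_top + ½ρv² + ρg·h_top.
P_top = 102600 − ½·788·10.1² − 788·9.8·0.986 = 54800 Pa. So P_gauge = P_top − P_atm = -47800 Pa.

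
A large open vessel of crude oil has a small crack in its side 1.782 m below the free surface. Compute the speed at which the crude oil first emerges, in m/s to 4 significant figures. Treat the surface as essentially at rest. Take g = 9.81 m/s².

Torricelli's result v = √(2gh) gives v = √(2·9.81·1.782) = 5.913 m/s.

v ≈ 5.913 m/s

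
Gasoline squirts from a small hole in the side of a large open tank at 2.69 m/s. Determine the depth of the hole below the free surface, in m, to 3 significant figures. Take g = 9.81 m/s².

0.369 m

Inverting v = √(2gh) gives h = v² / 2g.
h = 2.69²/(2·9.81) = 7.24/19.62 = 0.369 m.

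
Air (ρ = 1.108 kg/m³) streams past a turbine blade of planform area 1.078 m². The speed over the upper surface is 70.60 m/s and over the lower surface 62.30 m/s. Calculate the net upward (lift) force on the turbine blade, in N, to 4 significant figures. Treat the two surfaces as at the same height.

The faster flow above has the lower pressure; Bernoulli (same height) gives ΔP = ½ρ(v_up² − v_low²).
ΔP = ½·1.108·(70.60² − 62.30²) = 611.1 Pa.
Lift = ΔP · A = 611.1 × 1.078 = 658.8 N.

F ≈ 658.8 N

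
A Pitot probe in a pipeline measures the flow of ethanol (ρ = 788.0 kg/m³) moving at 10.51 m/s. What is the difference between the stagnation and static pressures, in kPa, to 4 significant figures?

43.52 kPa

At the stagnation point the flow is brought to rest, so Bernoulli gives P_stag − P_static = ½ρv².
ΔP = ½·788.0·10.51² = 43520 Pa.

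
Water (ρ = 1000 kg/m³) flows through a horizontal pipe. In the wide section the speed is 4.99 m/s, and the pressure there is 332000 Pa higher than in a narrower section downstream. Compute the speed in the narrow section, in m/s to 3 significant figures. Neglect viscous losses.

26.2 m/s

With h₁ = h₂, rearranging Bernoulli gives v₂ = √(v₁² + 2ΔP/ρ).
v₂ = √(4.99² + 2·332000/1000) = √(24.9 + 664) = 26.2 m/s.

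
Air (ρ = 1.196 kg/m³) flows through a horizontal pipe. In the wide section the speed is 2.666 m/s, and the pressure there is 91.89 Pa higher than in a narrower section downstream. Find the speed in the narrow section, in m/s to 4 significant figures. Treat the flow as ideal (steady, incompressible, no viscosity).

12.68 m/s

Horizontal Bernoulli: P₁ + ½ρv₁² = P₂ + ½ρv₂², so v₂² = v₁² + 2(P₁ − P₂)/ρ.
v₂ = √(2.666² + 2·91.89/1.196) = √(7.108 + 153.7) = 12.68 m/s.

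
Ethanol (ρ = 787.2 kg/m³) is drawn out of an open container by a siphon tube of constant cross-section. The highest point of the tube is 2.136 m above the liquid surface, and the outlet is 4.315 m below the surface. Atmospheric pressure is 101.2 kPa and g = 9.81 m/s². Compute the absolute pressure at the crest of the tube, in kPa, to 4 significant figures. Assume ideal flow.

P_top = 51.38 kPa

Bernoulli surface→outlet gives ½v² = g·h_out, so v = √(2·9.81·4.315) = 9.201 m/s.
Continuity keeps v the same throughout the tube; from surface to crest, P_atm + 0 = P_top + ½ρv² + ρg·h_top.
P_top = 101200 − ½·787.2·9.201² − 787.2·9.81·2.136 = 51380 Pa.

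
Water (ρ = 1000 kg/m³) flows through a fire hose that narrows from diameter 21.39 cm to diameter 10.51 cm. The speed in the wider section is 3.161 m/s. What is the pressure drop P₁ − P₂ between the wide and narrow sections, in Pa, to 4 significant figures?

By continuity, v₂ = v₁·A₁/A₂ = 3.161·(359.3/86.76) = 13.09 m/s.
The pipe is horizontal, so Bernoulli reduces to P₁ + ½ρv₁² = P₂ + ½ρv₂².
P₁ − P₂ = ½·1000·(13.09² − 3.161²) = ½·1000·161.4 = 80720 Pa.

ΔP ≈ 80720 Pa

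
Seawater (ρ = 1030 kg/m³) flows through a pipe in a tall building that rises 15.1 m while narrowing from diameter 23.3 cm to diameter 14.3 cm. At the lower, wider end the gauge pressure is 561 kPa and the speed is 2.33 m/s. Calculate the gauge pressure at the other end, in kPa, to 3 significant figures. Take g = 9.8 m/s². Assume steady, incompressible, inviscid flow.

392 kPa

Mass conservation (A₁v₁ = A₂v₂) gives v₂ = 2.33 × 426/161 = 6.19 m/s.
Applying Bernoulli between the two ends and solving for P₂: P₂ = P₁ + ½ρ(v₁² − v₂²) − ρgΔh.
P₂ = 561000 + ½·1030·(2.33² − 6.19²) − 1030·9.8·(+15.1) = 561000 + (-16900) − (152000) = 392000 Pa.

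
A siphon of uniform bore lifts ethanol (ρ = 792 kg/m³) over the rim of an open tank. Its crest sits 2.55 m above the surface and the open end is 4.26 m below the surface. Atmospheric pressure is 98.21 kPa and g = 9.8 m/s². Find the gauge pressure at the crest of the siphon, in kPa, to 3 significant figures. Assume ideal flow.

From the surface to the outlet (both open to atmosphere, surface at rest): v = √(2g·h_out) = √(2·9.8·4.26) = 9.14 m/s.
Continuity keeps v the same throughout the tube; from surface to crest, P_atm + 0 = P_top + ½ρv² + ρg·h_top.
P_top = 98210 − ½·792·9.14² − 792·9.8·2.55 = 45400 Pa. So P_gauge = P_top − P_atm = -52900 Pa.

-52.9 kPa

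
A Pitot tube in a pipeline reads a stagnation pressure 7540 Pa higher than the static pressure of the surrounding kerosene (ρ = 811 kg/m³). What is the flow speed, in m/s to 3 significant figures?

4.31 m/s

Bernoulli between the free stream and the stagnation point: ½ρv² = P_stag − P_static.
v = √(2ΔP/ρ) = √(2·7540/811) = 4.31 m/s.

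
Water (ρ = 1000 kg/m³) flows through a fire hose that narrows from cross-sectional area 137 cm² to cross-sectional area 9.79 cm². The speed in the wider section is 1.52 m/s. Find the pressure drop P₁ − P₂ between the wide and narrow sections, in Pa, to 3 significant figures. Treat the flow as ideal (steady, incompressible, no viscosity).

By continuity, v₂ = v₁·A₁/A₂ = 1.52·(137/9.79) = 21.3 m/s.
Bernoulli (h₁ = h₂): P₁ − P₂ = ½ρ(v₂² − v₁²).
P₁ − P₂ = ½·1000·(21.3² − 1.52²) = ½·1000·450 = 225000 Pa.

ΔP ≈ 225000 Pa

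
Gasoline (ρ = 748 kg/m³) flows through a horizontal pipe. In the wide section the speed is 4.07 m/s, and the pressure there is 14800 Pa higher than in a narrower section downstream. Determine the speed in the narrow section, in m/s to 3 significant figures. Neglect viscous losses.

v₂ = 7.49 m/s

Along the level pipe P + ½ρv² is conserved, hence v₂² = v₁² + 2(P₁ − P₂)/ρ.
v₂ = √(4.07² + 2·14800/748) = √(16.6 + 39.6) = 7.49 m/s.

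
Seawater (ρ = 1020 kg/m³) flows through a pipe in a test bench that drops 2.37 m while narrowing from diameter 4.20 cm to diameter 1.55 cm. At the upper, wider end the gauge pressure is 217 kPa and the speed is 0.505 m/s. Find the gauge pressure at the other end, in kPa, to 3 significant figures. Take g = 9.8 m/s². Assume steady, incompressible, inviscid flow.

P₂ = 234 kPa

Mass conservation (A₁v₁ = A₂v₂) gives v₂ = 0.505 × 13.9/1.89 = 3.71 m/s.
Applying Bernoulli between the two ends and solving for P₂: P₂ = P₁ + ½ρ(v₁² − v₂²) − ρgΔh.
P₂ = 217000 + ½·1020·(0.505² − 3.71²) − 1020·9.8·(−2.37) = 217000 + (-6880) − (-23700) = 234000 Pa.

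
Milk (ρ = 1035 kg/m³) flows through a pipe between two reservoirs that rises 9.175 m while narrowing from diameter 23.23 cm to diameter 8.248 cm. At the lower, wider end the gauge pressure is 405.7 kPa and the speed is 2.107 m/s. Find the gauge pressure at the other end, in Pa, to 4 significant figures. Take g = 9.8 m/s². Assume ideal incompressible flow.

The volume flow rate is constant, so v₂ = (A₁/A₂)v₁ = (423.8/53.43)·2.107 = 16.71 m/s.
Bernoulli: P₁ + ½ρv₁² + ρg h₁ = P₂ + ½ρv₂² + ρg h₂, so P₂ = P₁ + ½ρ(v₁² − v₂²) − ρg(h₂ − h₁).
P₂ = 405700 + ½·1035·(2.107² − 16.71²) − 1035·9.8·(+9.175) = 405700 + (-142300) − (93060) = 170400 Pa.

P₂ ≈ 170400 Pa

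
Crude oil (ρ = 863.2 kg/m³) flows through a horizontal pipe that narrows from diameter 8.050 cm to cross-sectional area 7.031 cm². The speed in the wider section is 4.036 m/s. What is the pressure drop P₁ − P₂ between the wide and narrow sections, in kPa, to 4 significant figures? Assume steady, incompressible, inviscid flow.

361.4 kPa

Mass conservation (A₁v₁ = A₂v₂) gives v₂ = 4.036 × 50.90/7.031 = 29.22 m/s.
The pipe is horizontal, so Bernoulli reduces to P₁ + ½ρv₁² = P₂ + ½ρv₂².
P₁ − P₂ = ½·863.2·(29.22² − 4.036²) = ½·863.2·837.3 = 361400 Pa.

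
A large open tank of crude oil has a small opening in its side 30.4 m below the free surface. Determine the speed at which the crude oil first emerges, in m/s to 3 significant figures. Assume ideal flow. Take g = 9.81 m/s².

With the surface at rest and both surface and jet at atmospheric pressure, Bernoulli gives ρg h = ½ρv², so v = √(2gh) = √(2·9.81·30.4) = 24.4 m/s.

24.4 m/s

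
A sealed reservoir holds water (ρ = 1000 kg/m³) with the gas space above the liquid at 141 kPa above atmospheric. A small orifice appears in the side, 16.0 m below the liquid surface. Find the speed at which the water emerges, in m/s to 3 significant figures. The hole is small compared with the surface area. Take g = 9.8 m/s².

Take point 1 at the surface (v₁ ≈ 0) and point 2 at the hole (at atmospheric pressure). Bernoulli: P₁ + ρg h = P_atm + ½ρv₂².
With P₁ − P_atm = 141000 Pa, v₂ = √(2gh + 2ΔP/ρ) = √(2·9.8·16.0 + 2·141000/1000) = 24.4 m/s.

24.4 m/s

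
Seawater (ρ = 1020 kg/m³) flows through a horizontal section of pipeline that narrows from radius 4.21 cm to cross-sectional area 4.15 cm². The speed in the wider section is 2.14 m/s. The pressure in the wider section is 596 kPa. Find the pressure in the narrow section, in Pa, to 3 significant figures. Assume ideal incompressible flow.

Continuity gives A₁v₁ = A₂v₂, so v₂ = (55.7 cm²)/(4.15 cm²) × 2.14 m/s = 28.7 m/s.
Bernoulli (h₁ = h₂): P₁ − P₂ = ½ρ(v₂² − v₁²).
P₂ = P₁ − ½ρ(v₂² − v₁²) = 596000 − ½·1020·(28.7² − 2.14²) = 596000 − 418000 = 178000 Pa.

P₂ ≈ 178000 Pa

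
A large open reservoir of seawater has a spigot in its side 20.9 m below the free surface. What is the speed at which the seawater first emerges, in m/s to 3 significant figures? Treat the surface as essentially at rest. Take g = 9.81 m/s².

Bernoulli from surface to hole (P equal, v_surface ≈ 0): v = √(2gh) = √(2×9.81×20.9) = 20.2 m/s.

v ≈ 20.2 m/s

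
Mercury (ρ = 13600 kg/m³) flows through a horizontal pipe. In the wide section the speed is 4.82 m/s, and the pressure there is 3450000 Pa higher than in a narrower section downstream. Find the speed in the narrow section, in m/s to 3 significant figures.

v₂ = 23.0 m/s

Horizontal Bernoulli: P₁ + ½ρv₁² = P₂ + ½ρv₂², so v₂² = v₁² + 2(P₁ − P₂)/ρ.
v₂ = √(4.82² + 2·3450000/13600) = √(23.2 + 507) = 23.0 m/s.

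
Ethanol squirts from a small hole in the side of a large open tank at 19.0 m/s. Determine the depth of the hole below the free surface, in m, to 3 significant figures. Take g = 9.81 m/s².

h = 18.4 m

Inverting v = √(2gh) gives h = v² / 2g.
h = 19.0²/(2·9.81) = 361/19.62 = 18.4 m.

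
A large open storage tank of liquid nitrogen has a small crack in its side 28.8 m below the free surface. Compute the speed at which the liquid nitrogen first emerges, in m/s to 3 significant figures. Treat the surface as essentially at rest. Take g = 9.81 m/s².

The surface is effectively still and both ends are open, so ½v² = gh and v = √(2·9.81·28.8) = 23.8 m/s.

v = 23.8 m/s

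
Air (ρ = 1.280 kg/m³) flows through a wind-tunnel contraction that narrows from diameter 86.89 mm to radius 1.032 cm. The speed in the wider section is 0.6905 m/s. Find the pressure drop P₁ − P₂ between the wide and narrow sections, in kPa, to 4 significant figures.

Mass conservation (A₁v₁ = A₂v₂) gives v₂ = 0.6905 × 59.30/3.346 = 12.24 m/s.
Along the horizontal streamline, P + ½ρv² is constant.
P₁ − P₂ = ½·1.280·(12.24² − 0.6905²) = ½·1.280·149.3 = 95.54 Pa.

ΔP ≈ 0.09554 kPa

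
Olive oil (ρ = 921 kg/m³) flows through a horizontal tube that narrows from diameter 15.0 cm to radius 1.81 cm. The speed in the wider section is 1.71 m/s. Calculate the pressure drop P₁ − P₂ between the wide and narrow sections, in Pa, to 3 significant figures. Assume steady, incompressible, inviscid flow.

Continuity gives A₁v₁ = A₂v₂, so v₂ = (177 cm²)/(10.3 cm²) × 1.71 m/s = 29.4 m/s.
The pipe is horizontal, so Bernoulli reduces to P₁ + ½ρv₁² = P₂ + ½ρv₂².
P₁ − P₂ = ½·921·(29.4² − 1.71²) = ½·921·859 = 396000 Pa.

ΔP ≈ 396000 Pa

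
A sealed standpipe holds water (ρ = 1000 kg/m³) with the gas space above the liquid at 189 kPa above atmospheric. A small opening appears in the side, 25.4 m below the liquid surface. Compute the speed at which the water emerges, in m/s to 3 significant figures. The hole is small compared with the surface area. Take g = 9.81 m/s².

Take point 1 at the surface (v₁ ≈ 0) and point 2 at the hole (at atmospheric pressure). Bernoulli: P₁ + ρg h = P_atm + ½ρv₂².
With P₁ − P_atm = 189000 Pa, v₂ = √(2gh + 2ΔP/ρ) = √(2·9.81·25.4 + 2·189000/1000) = 29.6 m/s.

v = 29.6 m/s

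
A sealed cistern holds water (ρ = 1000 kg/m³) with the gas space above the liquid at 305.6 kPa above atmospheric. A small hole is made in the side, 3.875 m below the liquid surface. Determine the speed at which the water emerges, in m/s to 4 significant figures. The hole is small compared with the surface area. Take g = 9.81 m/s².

v ≈ 26.22 m/s

Take point 1 at the surface (v₁ ≈ 0) and point 2 at the hole (at atmospheric pressure). Bernoulli: P₁ + ρg h = P_atm + ½ρv₂².
With P₁ − P_atm = 305600 Pa, v₂ = √(2gh + 2ΔP/ρ) = √(2·9.81·3.875 + 2·305600/1000) = 26.22 m/s.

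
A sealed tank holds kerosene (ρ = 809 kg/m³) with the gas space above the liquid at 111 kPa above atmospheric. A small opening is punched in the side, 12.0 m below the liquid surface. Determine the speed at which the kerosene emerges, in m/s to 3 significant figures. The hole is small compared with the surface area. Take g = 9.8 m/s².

Take point 1 at the surface (v₁ ≈ 0) and point 2 at the hole (at atmospheric pressure). Bernoulli: P₁ + ρg h = P_atm + ½ρv₂².
With P₁ − P_atm = 111000 Pa, v₂ = √(2gh + 2ΔP/ρ) = √(2·9.8·12.0 + 2·111000/809) = 22.6 m/s.

v ≈ 22.6 m/s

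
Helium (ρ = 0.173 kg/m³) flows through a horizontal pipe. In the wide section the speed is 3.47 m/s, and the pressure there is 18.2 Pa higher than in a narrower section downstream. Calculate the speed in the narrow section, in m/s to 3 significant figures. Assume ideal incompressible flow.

With h₁ = h₂, rearranging Bernoulli gives v₂ = √(v₁² + 2ΔP/ρ).
v₂ = √(3.47² + 2·18.2/0.173) = √(12.0 + 210) = 14.9 m/s.

v₂ = 14.9 m/s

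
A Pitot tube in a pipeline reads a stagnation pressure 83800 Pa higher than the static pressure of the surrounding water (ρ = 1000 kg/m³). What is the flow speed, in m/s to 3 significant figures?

At the stagnation point the flow is brought to rest, so Bernoulli gives P_stag − P_static = ½ρv².
v = √(2ΔP/ρ) = √(2·83800/1000) = 12.9 m/s.

12.9 m/s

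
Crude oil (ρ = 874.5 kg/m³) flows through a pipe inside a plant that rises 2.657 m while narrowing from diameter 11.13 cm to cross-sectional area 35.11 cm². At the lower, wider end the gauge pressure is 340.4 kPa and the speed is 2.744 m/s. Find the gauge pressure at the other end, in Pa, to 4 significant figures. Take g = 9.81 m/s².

The volume flow rate is constant, so v₂ = (A₁/A₂)v₁ = (97.29/35.11)·2.744 = 7.604 m/s.
Applying Bernoulli between the two ends and solving for P₂: P₂ = P₁ + ½ρ(v₁² − v₂²) − ρgΔh.
P₂ = 340400 + ½·874.5·(2.744² − 7.604²) − 874.5·9.81·(+2.657) = 340400 + (-21990) − (22790) = 295600 Pa.

295600 Pa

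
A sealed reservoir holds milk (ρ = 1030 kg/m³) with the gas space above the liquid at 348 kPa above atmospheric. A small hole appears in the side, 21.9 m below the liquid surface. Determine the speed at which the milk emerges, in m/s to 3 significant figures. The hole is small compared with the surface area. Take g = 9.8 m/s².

Take point 1 at the surface (v₁ ≈ 0) and point 2 at the hole (at atmospheric pressure). Bernoulli: P₁ + ρg h = P_atm + ½ρv₂².
With P₁ − P_atm = 348000 Pa, v₂ = √(2gh + 2ΔP/ρ) = √(2·9.8·21.9 + 2·348000/1030) = 33.2 m/s.

v = 33.2 m/s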